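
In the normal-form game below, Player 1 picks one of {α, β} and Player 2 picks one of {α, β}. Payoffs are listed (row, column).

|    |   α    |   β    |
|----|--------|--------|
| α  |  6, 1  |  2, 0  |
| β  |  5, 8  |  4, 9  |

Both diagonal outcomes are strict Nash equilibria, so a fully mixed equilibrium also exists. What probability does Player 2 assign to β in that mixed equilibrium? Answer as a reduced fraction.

1/3

Player 2's mix q on α must make Player 1 indifferent between α and β.
Player 1's payoff from α: 6q + 2(1−q). From β: 5q + 4(1−q).
Set equal: 1q = 2(1−q) → q = 2/3.
Probability on β is 1 − 2/3 = 1/3.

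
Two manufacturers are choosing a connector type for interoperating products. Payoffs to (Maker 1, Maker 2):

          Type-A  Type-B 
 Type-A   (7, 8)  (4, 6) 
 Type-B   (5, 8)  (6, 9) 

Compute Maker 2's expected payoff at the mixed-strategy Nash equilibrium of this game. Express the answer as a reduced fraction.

8

Maker 1 mixes with probability p on Type-A, chosen so Maker 2 is indifferent: 8p + 8(1−p) = 6p + 9(1−p) gives p = 1/3.
Maker 2's expected payoff is 8·1/3 + 8·2/3 = 8.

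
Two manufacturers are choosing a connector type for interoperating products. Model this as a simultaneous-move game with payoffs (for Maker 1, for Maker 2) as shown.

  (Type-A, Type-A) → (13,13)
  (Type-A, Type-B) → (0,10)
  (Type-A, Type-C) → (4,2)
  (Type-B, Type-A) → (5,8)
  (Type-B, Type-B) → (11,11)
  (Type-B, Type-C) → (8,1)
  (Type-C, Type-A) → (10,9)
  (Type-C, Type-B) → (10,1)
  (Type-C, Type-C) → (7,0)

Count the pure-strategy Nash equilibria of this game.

Both Type-A: Maker 1 gets 13 (best alternative 10); Maker 2 gets 13 (best alternative 10). Neither deviates — NE.
Both Type-B: Maker 1 gets 11 (best alternative 10); Maker 2 gets 11 (best alternative 8). Neither deviates — NE.
Both Type-C is not a NE: Maker 1 would switch to Type-B (8 > 7).
No other cell survives both best-response checks, so there are 2 pure NE.

2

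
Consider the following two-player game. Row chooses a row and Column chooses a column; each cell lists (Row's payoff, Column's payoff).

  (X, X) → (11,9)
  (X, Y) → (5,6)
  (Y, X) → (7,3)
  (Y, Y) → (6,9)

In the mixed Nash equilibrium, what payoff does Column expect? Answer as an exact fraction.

Row mixes with probability p on X, chosen so Column is indifferent: 9p + 3(1−p) = 6p + 9(1−p) gives p = 2/3.
Column's expected payoff is 9·2/3 + 3·1/3 = 7.

7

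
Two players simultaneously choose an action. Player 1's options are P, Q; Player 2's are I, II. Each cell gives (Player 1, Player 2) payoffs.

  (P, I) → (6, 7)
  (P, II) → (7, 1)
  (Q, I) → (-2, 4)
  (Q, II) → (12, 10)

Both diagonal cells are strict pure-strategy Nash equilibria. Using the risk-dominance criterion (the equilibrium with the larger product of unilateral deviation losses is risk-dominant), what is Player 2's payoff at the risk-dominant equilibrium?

At (P, I): Player 1 loses 6 − (-2) = 8 by deviating; Player 2 loses 7 − 1 = 6. Product = 8·6 = 48.
At (Q, II): Player 1 loses 12 − 7 = 5 by deviating; Player 2 loses 10 − 4 = 6. Product = 5·6 = 30.
48 > 30, so (P, I) is risk-dominant. Player 2's payoff there is 7.

7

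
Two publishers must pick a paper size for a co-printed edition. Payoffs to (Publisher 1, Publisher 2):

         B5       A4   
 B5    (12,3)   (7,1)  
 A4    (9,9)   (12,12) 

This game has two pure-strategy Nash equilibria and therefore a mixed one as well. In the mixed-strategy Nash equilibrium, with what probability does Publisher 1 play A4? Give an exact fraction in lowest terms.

2/5

Publisher 1's mix p on B5 must make Publisher 2 indifferent between B5 and A4.
Publisher 2's payoff from B5: 3p + 9(1−p). From A4: 1p + 12(1−p).
Set equal: 2p = 3(1−p) → p = 3/5.
Probability on A4 is 1 − 3/5 = 2/5.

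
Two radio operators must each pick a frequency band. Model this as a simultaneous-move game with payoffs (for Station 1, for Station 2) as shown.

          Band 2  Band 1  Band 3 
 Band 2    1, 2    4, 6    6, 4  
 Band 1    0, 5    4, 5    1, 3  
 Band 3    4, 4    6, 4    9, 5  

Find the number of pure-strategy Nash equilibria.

Both Band 3: Station 1 gets 9 (best alternative 6); Station 2 gets 5 (best alternative 4). Neither deviates — NE.
Both Band 1 is not a NE: Station 1 would switch to Band 3 (6 > 4).
No other cell survives both best-response checks, so there is 1 pure NE.

1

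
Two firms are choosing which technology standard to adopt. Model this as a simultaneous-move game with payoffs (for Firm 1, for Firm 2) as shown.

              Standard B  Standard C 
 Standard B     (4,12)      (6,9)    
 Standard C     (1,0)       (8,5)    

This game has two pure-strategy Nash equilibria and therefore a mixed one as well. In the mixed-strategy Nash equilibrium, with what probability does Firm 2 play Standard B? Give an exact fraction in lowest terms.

Firm 2's mix q on Standard B must make Firm 1 indifferent between Standard B and Standard C.
Firm 1's payoff from Standard B: 4q + 6(1−q). From Standard C: 1q + 8(1−q).
Set equal: 3q = 2(1−q) → q = 2/5.

2/5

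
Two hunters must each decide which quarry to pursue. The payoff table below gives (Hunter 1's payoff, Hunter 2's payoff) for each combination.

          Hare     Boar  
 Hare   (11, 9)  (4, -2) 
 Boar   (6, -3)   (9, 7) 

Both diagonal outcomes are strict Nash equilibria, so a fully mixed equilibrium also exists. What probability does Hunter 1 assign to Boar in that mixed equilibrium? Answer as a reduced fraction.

Hunter 1's mix p on Hare must make Hunter 2 indifferent between Hare and Boar.
Hunter 2's payoff from Hare: 9p + (-3)(1−p). From Boar: (-2)p + 7(1−p).
Set equal: 11p = 10(1−p) → p = 10/21.
Probability on Boar is 1 − 10/21 = 11/21.

11/21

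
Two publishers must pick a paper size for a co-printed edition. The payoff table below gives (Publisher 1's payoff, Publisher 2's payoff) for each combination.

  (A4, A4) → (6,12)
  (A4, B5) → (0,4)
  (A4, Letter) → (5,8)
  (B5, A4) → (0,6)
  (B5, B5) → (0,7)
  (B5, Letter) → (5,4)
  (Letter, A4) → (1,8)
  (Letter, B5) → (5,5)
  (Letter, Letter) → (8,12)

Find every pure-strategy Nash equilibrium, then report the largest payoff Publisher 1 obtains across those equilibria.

8

Both A4 is a pure NE (Publisher 1: 6 ≥ 1; Publisher 2: 12 ≥ 8). Publisher 1 gets 6.
Both Letter is a pure NE (Publisher 1: 8 ≥ 5; Publisher 2: 12 ≥ 8). Publisher 1 gets 8.
Every other cell has a profitable deviation for at least one player. Highest of {6, 8} is 8.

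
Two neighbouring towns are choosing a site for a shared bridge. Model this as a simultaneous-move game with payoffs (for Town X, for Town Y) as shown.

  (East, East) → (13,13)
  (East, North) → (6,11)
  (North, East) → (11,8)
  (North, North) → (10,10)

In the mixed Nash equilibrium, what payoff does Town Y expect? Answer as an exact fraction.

21/2

Town X mixes with probability p on East, chosen so Town Y is indifferent: 13p + 8(1−p) = 11p + 10(1−p) gives p = 1/2.
Town Y's expected payoff is 13·1/2 + 8·1/2 = 21/2.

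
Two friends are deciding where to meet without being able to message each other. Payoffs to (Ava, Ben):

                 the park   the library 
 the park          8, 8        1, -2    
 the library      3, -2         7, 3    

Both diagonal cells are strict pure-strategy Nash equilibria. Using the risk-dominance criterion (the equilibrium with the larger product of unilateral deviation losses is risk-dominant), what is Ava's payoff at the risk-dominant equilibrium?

At both the park: Ava loses 8 − 3 = 5 by deviating; Ben loses 8 − (-2) = 10. Product = 5·10 = 50.
At both the library: Ava loses 7 − 1 = 6 by deviating; Ben loses 3 − (-2) = 5. Product = 6·5 = 30.
50 > 30, so both the park is risk-dominant. Ava's payoff there is 8.

8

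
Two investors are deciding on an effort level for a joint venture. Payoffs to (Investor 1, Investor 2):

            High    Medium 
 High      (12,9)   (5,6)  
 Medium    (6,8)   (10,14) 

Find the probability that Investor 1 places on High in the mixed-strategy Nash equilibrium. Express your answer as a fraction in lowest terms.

Investor 1's mix p on High must make Investor 2 indifferent between High and Medium.
Investor 2's payoff from High: 9p + 8(1−p). From Medium: 6p + 14(1−p).
Set equal: 3p = 6(1−p) → p = 6/9 = 2/3.

2/3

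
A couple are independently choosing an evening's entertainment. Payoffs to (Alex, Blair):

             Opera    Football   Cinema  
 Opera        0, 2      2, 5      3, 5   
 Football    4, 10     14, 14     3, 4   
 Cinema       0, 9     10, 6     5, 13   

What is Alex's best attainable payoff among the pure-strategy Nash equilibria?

14

Both Football is a pure NE (Alex: 14 ≥ 10; Blair: 14 ≥ 10). Alex gets 14.
Both Cinema is a pure NE (Alex: 5 ≥ 3; Blair: 13 ≥ 9). Alex gets 5.
Every other cell has a profitable deviation for at least one player. Highest of {14, 5} is 14.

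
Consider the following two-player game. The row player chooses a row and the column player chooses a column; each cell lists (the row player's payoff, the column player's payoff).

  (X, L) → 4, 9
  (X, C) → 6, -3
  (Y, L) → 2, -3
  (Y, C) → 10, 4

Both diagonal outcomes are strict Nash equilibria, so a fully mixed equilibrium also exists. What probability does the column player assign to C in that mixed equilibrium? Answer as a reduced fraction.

The column player's mix q on L must make the row player indifferent between X and Y.
The row player's payoff from X: 4q + 6(1−q). From Y: 2q + 10(1−q).
Set equal: 2q = 4(1−q) → q = 4/6 = 2/3.
Probability on C is 1 − 2/3 = 1/3.

1/3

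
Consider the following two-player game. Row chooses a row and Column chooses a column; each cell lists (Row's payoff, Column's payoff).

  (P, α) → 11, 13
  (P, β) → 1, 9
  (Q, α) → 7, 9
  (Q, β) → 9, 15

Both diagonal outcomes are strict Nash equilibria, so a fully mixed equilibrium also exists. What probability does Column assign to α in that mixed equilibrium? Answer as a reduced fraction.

Column's mix q on α must make Row indifferent between P and Q.
Row's payoff from P: 11q + 1(1−q). From Q: 7q + 9(1−q).
Set equal: 4q = 8(1−q) → q = 8/12 = 2/3.

2/3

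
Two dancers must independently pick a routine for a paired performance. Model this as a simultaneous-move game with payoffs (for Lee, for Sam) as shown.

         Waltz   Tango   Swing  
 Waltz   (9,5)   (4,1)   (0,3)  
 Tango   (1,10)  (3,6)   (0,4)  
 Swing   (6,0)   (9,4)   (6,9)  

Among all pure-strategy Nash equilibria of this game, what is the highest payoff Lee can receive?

9

Both Waltz is a pure NE (Lee: 9 ≥ 6; Sam: 5 ≥ 3). Lee gets 9.
Both Swing is a pure NE (Lee: 6 ≥ 0; Sam: 9 ≥ 4). Lee gets 6.
Every other cell has a profitable deviation for at least one player. Highest of {9, 6} is 9.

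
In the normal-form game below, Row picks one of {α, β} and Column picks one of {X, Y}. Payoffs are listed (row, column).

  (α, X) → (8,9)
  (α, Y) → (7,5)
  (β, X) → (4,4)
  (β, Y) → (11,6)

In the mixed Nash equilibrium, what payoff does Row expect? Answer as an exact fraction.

15/2

Column mixes with probability q on X, chosen so Row is indifferent: 8q + 7(1−q) = 4q + 11(1−q) gives q = 1/2.
Row's expected payoff (from either row, since indifferent) is 8·1/2 + 7·1/2 = 15/2.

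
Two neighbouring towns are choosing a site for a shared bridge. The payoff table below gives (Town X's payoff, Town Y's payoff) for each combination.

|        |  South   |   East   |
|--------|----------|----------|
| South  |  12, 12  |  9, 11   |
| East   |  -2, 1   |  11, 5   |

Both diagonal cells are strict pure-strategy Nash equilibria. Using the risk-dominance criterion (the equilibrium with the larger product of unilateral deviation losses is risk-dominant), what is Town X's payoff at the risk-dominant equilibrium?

At both South: Town X loses 12 − (-2) = 14 by deviating; Town Y loses 12 − 11 = 1. Product = 14·1 = 14.
At both East: Town X loses 11 − 9 = 2 by deviating; Town Y loses 5 − 1 = 4. Product = 2·4 = 8.
14 > 8, so both South is risk-dominant. Town X's payoff there is 12.

12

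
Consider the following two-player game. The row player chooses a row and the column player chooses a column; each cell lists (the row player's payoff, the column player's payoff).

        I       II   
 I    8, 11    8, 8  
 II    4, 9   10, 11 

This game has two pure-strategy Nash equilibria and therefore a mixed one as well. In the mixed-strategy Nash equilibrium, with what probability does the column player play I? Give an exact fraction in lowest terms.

The column player's mix q on I must make the row player indifferent between I and II.
The row player's payoff from I: 8q + 8(1−q). From II: 4q + 10(1−q).
Set equal: 4q = 2(1−q) → q = 2/6 = 1/3.

1/3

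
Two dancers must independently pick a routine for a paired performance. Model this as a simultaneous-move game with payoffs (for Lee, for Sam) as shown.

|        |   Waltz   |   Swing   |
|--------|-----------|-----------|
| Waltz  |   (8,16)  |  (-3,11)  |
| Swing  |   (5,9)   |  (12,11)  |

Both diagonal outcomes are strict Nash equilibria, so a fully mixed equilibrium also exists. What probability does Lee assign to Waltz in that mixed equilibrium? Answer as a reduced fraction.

Lee's mix p on Waltz must make Sam indifferent between Waltz and Swing.
Sam's payoff from Waltz: 16p + 9(1−p). From Swing: 11p + 11(1−p).
Set equal: 5p = 2(1−p) → p = 2/7.

2/7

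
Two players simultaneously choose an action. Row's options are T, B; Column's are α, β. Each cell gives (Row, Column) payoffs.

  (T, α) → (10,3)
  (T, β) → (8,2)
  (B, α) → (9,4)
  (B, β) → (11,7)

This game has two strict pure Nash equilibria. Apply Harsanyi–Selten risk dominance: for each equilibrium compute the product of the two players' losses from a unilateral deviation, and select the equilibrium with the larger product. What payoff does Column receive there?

7

At (T, α): Row loses 10 − 9 = 1 by deviating; Column loses 3 − 2 = 1. Product = 1·1 = 1.
At (B, β): Row loses 11 − 8 = 3 by deviating; Column loses 7 − 4 = 3. Product = 3·3 = 9.
9 > 1, so (B, β) is risk-dominant. Column's payoff there is 7.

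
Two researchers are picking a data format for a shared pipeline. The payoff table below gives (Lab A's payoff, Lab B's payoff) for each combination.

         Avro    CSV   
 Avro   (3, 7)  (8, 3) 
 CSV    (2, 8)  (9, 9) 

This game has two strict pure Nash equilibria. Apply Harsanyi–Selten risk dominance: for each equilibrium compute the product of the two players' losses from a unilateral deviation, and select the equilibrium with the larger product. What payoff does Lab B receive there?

At both Avro: Lab A loses 3 − 2 = 1 by deviating; Lab B loses 7 − 3 = 4. Product = 1·4 = 4.
At both CSV: Lab A loses 9 − 8 = 1 by deviating; Lab B loses 9 − 8 = 1. Product = 1·1 = 1.
4 > 1, so both Avro is risk-dominant. Lab B's payoff there is 7.

7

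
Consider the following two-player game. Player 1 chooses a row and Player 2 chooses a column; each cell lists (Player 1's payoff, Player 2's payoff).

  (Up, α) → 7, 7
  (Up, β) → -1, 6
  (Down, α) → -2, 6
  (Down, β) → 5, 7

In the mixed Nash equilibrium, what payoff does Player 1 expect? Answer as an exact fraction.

Player 2 mixes with probability q on α, chosen so Player 1 is indifferent: 7q + (-1)(1−q) = (-2)q + 5(1−q) gives q = 2/5.
Player 1's expected payoff (from either row, since indifferent) is 7·2/5 + (-1)·3/5 = 11/5.

11/5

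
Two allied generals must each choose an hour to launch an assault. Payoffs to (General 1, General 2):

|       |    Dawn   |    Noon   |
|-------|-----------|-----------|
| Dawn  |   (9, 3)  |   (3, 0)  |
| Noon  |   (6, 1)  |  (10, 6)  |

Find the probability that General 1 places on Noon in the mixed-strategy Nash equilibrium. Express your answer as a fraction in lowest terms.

General 1's mix p on Dawn must make General 2 indifferent between Dawn and Noon.
General 2's payoff from Dawn: 3p + 1(1−p). From Noon: 0p + 6(1−p).
Set equal: 3p = 5(1−p) → p = 5/8.
Probability on Noon is 1 − 5/8 = 3/8.

3/8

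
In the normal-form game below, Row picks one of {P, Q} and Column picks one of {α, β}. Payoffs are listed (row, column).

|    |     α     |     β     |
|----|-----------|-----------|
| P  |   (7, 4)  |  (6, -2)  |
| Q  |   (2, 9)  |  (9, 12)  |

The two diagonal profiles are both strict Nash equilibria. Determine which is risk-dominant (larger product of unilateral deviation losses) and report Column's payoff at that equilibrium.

4

At (P, α): Row loses 7 − 2 = 5 by deviating; Column loses 4 − (-2) = 6. Product = 5·6 = 30.
At (Q, β): Row loses 9 − 6 = 3 by deviating; Column loses 12 − 9 = 3. Product = 3·3 = 9.
30 > 9, so (P, α) is risk-dominant. Column's payoff there is 4.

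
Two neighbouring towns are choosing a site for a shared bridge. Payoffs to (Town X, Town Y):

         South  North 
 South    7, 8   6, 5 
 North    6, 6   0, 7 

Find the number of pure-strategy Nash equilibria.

1

Both South: Town X gets 7 (best alternative 6); Town Y gets 8 (best alternative 5). Neither deviates — NE.
Both North is not a NE: Town X would switch to South (6 > 0).
No other cell survives both best-response checks, so there is 1 pure NE.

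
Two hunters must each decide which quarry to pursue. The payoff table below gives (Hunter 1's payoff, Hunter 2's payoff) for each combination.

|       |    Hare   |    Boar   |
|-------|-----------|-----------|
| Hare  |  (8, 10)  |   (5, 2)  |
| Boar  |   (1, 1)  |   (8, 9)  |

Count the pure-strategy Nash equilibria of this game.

2

Both Hare: Hunter 1 gets 8 (best alternative 1); Hunter 2 gets 10 (best alternative 2). Neither deviates — NE.
Both Boar: Hunter 1 gets 8 (best alternative 5); Hunter 2 gets 9 (best alternative 1). Neither deviates — NE.
(Hare, Boar) is not a NE: Hunter 1 would switch to Boar (8 > 5).
No other cell survives both best-response checks, so there are 2 pure NE.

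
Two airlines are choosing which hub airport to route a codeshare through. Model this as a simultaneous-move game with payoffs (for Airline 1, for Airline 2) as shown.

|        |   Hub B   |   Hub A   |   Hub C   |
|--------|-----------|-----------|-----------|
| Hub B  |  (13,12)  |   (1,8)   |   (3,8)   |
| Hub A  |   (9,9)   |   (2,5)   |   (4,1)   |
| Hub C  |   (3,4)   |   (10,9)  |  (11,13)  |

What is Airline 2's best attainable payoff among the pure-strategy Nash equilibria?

Both Hub B is a pure NE (Airline 1: 13 ≥ 9; Airline 2: 12 ≥ 8). Airline 2 gets 12.
Both Hub C is a pure NE (Airline 1: 11 ≥ 4; Airline 2: 13 ≥ 9). Airline 2 gets 13.
Every other cell has a profitable deviation for at least one player. Highest of {12, 13} is 13.

13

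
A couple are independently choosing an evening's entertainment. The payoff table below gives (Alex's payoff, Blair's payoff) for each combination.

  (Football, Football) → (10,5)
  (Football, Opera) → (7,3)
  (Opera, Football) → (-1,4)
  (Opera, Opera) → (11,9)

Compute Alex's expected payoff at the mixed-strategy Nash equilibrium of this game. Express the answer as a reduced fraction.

Blair mixes with probability q on Football, chosen so Alex is indifferent: 10q + 7(1−q) = (-1)q + 11(1−q) gives q = 4/15.
Alex's expected payoff (from either row, since indifferent) is 10·4/15 + 7·11/15 = 39/5.

39/5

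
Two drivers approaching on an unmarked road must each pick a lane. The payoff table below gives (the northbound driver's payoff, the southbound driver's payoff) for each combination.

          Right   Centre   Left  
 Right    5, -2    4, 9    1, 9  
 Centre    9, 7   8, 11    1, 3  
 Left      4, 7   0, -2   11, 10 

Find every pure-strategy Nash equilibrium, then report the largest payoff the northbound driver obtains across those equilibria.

11

Both Centre is a pure NE (the northbound driver: 8 ≥ 4; the southbound driver: 11 ≥ 7). The northbound driver gets 8.
Both Left is a pure NE (the northbound driver: 11 ≥ 1; the southbound driver: 10 ≥ 7). The northbound driver gets 11.
Every other cell has a profitable deviation for at least one player. Highest of {8, 11} is 11.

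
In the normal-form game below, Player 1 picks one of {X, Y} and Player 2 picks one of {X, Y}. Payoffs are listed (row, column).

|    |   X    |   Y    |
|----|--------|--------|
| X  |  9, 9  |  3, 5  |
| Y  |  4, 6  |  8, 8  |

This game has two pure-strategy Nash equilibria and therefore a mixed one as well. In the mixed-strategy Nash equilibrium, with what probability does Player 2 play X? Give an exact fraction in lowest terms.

1/2

Player 2's mix q on X must make Player 1 indifferent between X and Y.
Player 1's payoff from X: 9q + 3(1−q). From Y: 4q + 8(1−q).
Set equal: 5q = 5(1−q) → q = 5/10 = 1/2.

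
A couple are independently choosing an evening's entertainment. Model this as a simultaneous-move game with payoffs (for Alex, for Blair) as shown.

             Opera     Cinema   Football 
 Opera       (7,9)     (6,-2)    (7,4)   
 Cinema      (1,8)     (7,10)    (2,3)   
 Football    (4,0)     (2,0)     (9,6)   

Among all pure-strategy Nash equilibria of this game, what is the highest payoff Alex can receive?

9

Both Opera is a pure NE (Alex: 7 ≥ 4; Blair: 9 ≥ 4). Alex gets 7.
Both Cinema is a pure NE (Alex: 7 ≥ 6; Blair: 10 ≥ 8). Alex gets 7.
Both Football is a pure NE (Alex: 9 ≥ 7; Blair: 6 ≥ 0). Alex gets 9.
Every other cell has a profitable deviation for at least one player. Highest of {7, 7, 9} is 9.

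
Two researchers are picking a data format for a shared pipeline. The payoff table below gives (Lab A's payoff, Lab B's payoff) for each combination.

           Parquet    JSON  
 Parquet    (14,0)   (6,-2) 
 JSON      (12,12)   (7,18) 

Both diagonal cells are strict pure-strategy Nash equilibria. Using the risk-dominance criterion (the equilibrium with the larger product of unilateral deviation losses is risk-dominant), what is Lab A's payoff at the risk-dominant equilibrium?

7

At both Parquet: Lab A loses 14 − 12 = 2 by deviating; Lab B loses 0 − (-2) = 2. Product = 2·2 = 4.
At both JSON: Lab A loses 7 − 6 = 1 by deviating; Lab B loses 18 − 12 = 6. Product = 1·6 = 6.
6 > 4, so both JSON is risk-dominant. Lab A's payoff there is 7.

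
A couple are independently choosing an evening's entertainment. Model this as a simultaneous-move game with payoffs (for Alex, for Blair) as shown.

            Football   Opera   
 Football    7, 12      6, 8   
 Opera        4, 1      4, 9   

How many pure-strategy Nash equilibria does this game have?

1

Both Football: Alex gets 7 (best alternative 4); Blair gets 12 (best alternative 8). Neither deviates — NE.
Both Opera is not a NE: Alex would switch to Football (6 > 4).
No other cell survives both best-response checks, so there is 1 pure NE.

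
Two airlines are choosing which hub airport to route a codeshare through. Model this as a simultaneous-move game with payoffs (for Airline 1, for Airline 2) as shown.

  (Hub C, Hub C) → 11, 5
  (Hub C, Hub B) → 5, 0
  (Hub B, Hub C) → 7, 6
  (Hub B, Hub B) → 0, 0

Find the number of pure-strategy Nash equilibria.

1

Both Hub C: Airline 1 gets 11 (best alternative 7); Airline 2 gets 5 (best alternative 0). Neither deviates — NE.
Both Hub B is not a NE: Airline 1 would switch to Hub C (5 > 0).
No other cell survives both best-response checks, so there is 1 pure NE.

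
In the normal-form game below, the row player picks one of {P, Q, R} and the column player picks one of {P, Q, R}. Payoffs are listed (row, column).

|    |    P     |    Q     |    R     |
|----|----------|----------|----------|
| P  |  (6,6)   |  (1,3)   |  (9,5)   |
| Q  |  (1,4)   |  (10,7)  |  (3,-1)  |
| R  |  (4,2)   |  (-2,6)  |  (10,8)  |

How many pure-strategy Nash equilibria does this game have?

3

Both P: the row player gets 6 (best alternative 4); the column player gets 6 (best alternative 5). Neither deviates — NE.
Both Q: the row player gets 10 (best alternative 1); the column player gets 7 (best alternative 4). Neither deviates — NE.
Both R: the row player gets 10 (best alternative 9); the column player gets 8 (best alternative 6). Neither deviates — NE.
(P, Q) is not a NE: the row player would switch to Q (10 > 1).
No other cell survives both best-response checks, so there are 3 pure NE.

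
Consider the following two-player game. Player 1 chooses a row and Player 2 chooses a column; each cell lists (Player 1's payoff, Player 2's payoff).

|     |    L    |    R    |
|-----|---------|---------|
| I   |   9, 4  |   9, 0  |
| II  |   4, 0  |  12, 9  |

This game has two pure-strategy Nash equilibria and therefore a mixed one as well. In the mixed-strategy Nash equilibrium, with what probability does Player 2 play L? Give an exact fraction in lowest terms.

Player 2's mix q on L must make Player 1 indifferent between I and II.
Player 1's payoff from I: 9q + 9(1−q). From II: 4q + 12(1−q).
Set equal: 5q = 3(1−q) → q = 3/8.

3/8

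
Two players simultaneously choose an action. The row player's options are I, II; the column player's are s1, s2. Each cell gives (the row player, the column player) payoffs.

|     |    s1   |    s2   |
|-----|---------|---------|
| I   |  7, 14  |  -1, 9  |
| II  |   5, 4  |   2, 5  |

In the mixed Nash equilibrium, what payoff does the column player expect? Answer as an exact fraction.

The row player mixes with probability p on I, chosen so the column player is indifferent: 14p + 4(1−p) = 9p + 5(1−p) gives p = 1/6.
The column player's expected payoff is 14·1/6 + 4·5/6 = 17/3.

17/3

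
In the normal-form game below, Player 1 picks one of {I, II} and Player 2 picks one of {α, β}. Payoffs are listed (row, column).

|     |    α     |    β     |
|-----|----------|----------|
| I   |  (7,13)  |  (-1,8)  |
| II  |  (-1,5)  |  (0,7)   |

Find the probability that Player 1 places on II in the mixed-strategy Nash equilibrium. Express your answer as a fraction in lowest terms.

5/7

Player 1's mix p on I must make Player 2 indifferent between α and β.
Player 2's payoff from α: 13p + 5(1−p). From β: 8p + 7(1−p).
Set equal: 5p = 2(1−p) → p = 2/7.
Probability on II is 1 − 2/7 = 5/7.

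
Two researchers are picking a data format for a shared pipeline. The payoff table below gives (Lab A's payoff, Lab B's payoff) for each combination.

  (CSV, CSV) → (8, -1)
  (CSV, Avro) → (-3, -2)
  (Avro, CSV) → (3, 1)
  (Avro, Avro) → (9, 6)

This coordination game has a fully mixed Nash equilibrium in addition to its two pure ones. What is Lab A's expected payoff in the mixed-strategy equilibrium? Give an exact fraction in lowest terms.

81/17

Lab B mixes with probability q on CSV, chosen so Lab A is indifferent: 8q + (-3)(1−q) = 3q + 9(1−q) gives q = 12/17.
Lab A's expected payoff (from either row, since indifferent) is 8·12/17 + (-3)·5/17 = 81/17.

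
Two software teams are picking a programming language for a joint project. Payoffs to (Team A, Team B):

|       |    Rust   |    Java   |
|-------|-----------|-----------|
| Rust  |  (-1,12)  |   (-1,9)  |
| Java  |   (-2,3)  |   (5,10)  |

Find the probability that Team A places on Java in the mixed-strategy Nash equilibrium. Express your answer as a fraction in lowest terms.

3/10

Team A's mix p on Rust must make Team B indifferent between Rust and Java.
Team B's payoff from Rust: 12p + 3(1−p). From Java: 9p + 10(1−p).
Set equal: 3p = 7(1−p) → p = 7/10.
Probability on Java is 1 − 7/10 = 3/10.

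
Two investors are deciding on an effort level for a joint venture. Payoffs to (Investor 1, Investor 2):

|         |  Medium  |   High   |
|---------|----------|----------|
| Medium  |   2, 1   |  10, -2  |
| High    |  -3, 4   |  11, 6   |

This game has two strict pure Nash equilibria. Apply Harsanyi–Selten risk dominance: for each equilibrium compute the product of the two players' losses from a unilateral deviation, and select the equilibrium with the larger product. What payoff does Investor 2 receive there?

1

At both Medium: Investor 1 loses 2 − (-3) = 5 by deviating; Investor 2 loses 1 − (-2) = 3. Product = 5·3 = 15.
At both High: Investor 1 loses 11 − 10 = 1 by deviating; Investor 2 loses 6 − 4 = 2. Product = 1·2 = 2.
15 > 2, so both Medium is risk-dominant. Investor 2's payoff there is 1.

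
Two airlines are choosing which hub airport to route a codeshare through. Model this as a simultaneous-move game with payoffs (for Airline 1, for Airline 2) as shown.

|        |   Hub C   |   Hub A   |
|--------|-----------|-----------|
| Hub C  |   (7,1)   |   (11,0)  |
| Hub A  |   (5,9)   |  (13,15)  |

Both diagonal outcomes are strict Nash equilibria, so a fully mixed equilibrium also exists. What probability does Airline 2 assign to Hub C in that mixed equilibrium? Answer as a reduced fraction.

Airline 2's mix q on Hub C must make Airline 1 indifferent between Hub C and Hub A.
Airline 1's payoff from Hub C: 7q + 11(1−q). From Hub A: 5q + 13(1−q).
Set equal: 2q = 2(1−q) → q = 2/4 = 1/2.

1/2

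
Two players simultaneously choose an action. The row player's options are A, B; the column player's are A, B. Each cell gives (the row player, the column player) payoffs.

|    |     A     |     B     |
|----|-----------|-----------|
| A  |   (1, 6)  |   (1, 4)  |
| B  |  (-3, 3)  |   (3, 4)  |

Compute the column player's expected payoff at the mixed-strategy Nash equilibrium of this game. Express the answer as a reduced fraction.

The row player mixes with probability p on A, chosen so the column player is indifferent: 6p + 3(1−p) = 4p + 4(1−p) gives p = 1/3.
The column player's expected payoff is 6·1/3 + 3·2/3 = 4.

4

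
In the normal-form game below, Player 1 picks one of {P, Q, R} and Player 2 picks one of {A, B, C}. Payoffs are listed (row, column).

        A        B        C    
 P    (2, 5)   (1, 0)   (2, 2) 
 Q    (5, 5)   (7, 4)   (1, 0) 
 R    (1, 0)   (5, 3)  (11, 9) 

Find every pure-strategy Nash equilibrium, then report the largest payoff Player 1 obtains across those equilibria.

11

(Q, A) is a pure NE (Player 1: 5 ≥ 2; Player 2: 5 ≥ 4). Player 1 gets 5.
(R, C) is a pure NE (Player 1: 11 ≥ 2; Player 2: 9 ≥ 3). Player 1 gets 11.
Every other cell has a profitable deviation for at least one player. Highest of {5, 11} is 11.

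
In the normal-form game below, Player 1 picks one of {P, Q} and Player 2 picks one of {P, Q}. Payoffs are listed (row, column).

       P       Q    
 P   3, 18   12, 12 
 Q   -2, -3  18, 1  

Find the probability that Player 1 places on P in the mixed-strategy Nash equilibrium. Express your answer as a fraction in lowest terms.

Player 1's mix p on P must make Player 2 indifferent between P and Q.
Player 2's payoff from P: 18p + (-3)(1−p). From Q: 12p + 1(1−p).
Set equal: 6p = 4(1−p) → p = 4/10 = 2/5.

2/5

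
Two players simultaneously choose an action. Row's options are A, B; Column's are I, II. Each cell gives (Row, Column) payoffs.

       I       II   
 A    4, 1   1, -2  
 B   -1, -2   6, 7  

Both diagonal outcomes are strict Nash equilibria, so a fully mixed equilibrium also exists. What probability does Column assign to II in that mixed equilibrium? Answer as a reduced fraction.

Column's mix q on I must make Row indifferent between A and B.
Row's payoff from A: 4q + 1(1−q). From B: (-1)q + 6(1−q).
Set equal: 5q = 5(1−q) → q = 5/10 = 1/2.
Probability on II is 1 − 1/2 = 1/2.

1/2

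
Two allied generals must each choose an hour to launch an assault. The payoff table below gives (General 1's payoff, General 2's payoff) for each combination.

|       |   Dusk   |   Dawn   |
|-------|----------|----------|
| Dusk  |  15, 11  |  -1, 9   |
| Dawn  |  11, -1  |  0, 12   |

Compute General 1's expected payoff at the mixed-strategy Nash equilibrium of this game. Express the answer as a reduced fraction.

General 2 mixes with probability q on Dusk, chosen so General 1 is indifferent: 15q + (-1)(1−q) = 11q + 0(1−q) gives q = 1/5.
General 1's expected payoff (from either row, since indifferent) is 15·1/5 + (-1)·4/5 = 11/5.

11/5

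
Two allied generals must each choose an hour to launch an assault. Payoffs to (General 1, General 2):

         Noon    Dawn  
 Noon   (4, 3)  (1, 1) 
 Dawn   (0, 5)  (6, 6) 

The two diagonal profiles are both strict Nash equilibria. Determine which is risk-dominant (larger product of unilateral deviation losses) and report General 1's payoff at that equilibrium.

At both Noon: General 1 loses 4 − 0 = 4 by deviating; General 2 loses 3 − 1 = 2. Product = 4·2 = 8.
At both Dawn: General 1 loses 6 − 1 = 5 by deviating; General 2 loses 6 − 5 = 1. Product = 5·1 = 5.
8 > 5, so both Noon is risk-dominant. General 1's payoff there is 4.

4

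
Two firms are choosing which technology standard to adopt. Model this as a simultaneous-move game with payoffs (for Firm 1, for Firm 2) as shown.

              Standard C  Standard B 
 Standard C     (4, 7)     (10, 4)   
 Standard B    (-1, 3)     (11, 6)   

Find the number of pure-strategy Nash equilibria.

2

Both Standard C: Firm 1 gets 4 (best alternative -1); Firm 2 gets 7 (best alternative 4). Neither deviates — NE.
Both Standard B: Firm 1 gets 11 (best alternative 10); Firm 2 gets 6 (best alternative 3). Neither deviates — NE.
(Standard B, Standard C) is not a NE: Firm 1 would switch to Standard C (4 > -1).
No other cell survives both best-response checks, so there are 2 pure NE.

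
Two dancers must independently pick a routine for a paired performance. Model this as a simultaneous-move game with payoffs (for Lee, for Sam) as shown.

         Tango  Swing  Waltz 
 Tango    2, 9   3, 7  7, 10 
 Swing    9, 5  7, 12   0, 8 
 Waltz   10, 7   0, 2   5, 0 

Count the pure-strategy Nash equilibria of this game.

(Tango, Waltz): Lee gets 7 (best alternative 5); Sam gets 10 (best alternative 9). Neither deviates — NE.
Both Swing: Lee gets 7 (best alternative 3); Sam gets 12 (best alternative 8). Neither deviates — NE.
(Waltz, Tango): Lee gets 10 (best alternative 9); Sam gets 7 (best alternative 2). Neither deviates — NE.
Both Tango is not a NE: Lee would switch to Waltz (10 > 2).
No other cell survives both best-response checks, so there are 3 pure NE.

3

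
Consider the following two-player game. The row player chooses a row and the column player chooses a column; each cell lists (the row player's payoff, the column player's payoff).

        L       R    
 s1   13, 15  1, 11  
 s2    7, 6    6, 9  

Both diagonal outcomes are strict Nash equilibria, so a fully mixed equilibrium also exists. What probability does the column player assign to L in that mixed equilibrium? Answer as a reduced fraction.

5/11

The column player's mix q on L must make the row player indifferent between s1 and s2.
The row player's payoff from s1: 13q + 1(1−q). From s2: 7q + 6(1−q).
Set equal: 6q = 5(1−q) → q = 5/11.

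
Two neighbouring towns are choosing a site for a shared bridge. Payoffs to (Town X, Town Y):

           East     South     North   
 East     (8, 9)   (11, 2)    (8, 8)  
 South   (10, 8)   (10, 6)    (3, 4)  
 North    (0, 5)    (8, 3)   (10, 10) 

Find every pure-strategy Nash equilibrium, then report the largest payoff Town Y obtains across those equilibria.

10

(South, East) is a pure NE (Town X: 10 ≥ 8; Town Y: 8 ≥ 6). Town Y gets 8.
Both North is a pure NE (Town X: 10 ≥ 8; Town Y: 10 ≥ 5). Town Y gets 10.
Every other cell has a profitable deviation for at least one player. Highest of {8, 10} is 10.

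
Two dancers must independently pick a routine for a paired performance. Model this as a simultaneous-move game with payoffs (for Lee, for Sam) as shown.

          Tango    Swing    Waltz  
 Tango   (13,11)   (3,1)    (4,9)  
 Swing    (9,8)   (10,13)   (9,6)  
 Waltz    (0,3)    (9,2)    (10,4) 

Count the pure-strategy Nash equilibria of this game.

3

Both Tango: Lee gets 13 (best alternative 9); Sam gets 11 (best alternative 9). Neither deviates — NE.
Both Swing: Lee gets 10 (best alternative 9); Sam gets 13 (best alternative 8). Neither deviates — NE.
Both Waltz: Lee gets 10 (best alternative 9); Sam gets 4 (best alternative 3). Neither deviates — NE.
(Waltz, Tango) is not a NE: Lee would switch to Tango (13 > 0).
No other cell survives both best-response checks, so there are 3 pure NE.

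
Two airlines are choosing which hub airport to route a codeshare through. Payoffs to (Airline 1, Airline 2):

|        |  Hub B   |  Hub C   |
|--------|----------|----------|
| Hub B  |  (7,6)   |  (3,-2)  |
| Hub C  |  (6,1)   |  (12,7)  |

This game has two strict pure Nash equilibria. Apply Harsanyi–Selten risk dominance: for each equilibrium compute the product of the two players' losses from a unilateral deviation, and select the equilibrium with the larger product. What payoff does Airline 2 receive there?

7

At both Hub B: Airline 1 loses 7 − 6 = 1 by deviating; Airline 2 loses 6 − (-2) = 8. Product = 1·8 = 8.
At both Hub C: Airline 1 loses 12 − 3 = 9 by deviating; Airline 2 loses 7 − 1 = 6. Product = 9·6 = 54.
54 > 8, so both Hub C is risk-dominant. Airline 2's payoff there is 7.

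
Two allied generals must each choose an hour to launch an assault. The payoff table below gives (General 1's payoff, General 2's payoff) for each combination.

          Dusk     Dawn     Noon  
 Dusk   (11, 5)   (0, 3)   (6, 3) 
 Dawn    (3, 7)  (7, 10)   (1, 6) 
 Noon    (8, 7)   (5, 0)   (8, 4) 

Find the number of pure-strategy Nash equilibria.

Both Dusk: General 1 gets 11 (best alternative 8); General 2 gets 5 (best alternative 3). Neither deviates — NE.
Both Dawn: General 1 gets 7 (best alternative 5); General 2 gets 10 (best alternative 7). Neither deviates — NE.
Both Noon is not a NE: General 2 would switch to Dusk (7 > 4).
No other cell survives both best-response checks, so there are 2 pure NE.

2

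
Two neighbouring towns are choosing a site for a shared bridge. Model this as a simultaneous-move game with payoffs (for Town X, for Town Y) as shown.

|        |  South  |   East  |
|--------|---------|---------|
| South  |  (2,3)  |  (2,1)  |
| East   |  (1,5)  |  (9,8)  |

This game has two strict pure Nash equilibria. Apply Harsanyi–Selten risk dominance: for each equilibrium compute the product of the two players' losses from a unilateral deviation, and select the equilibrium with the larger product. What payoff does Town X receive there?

At both South: Town X loses 2 − 1 = 1 by deviating; Town Y loses 3 − 1 = 2. Product = 1·2 = 2.
At both East: Town X loses 9 − 2 = 7 by deviating; Town Y loses 8 − 5 = 3. Product = 7·3 = 21.
21 > 2, so both East is risk-dominant. Town X's payoff there is 9.

9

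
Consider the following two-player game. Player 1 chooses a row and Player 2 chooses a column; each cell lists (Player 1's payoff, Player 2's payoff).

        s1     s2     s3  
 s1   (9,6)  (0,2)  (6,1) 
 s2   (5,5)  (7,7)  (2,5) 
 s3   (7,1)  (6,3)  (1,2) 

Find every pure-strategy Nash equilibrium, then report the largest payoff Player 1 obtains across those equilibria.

9

Both s1 is a pure NE (Player 1: 9 ≥ 7; Player 2: 6 ≥ 2). Player 1 gets 9.
Both s2 is a pure NE (Player 1: 7 ≥ 6; Player 2: 7 ≥ 5). Player 1 gets 7.
Every other cell has a profitable deviation for at least one player. Highest of {9, 7} is 9.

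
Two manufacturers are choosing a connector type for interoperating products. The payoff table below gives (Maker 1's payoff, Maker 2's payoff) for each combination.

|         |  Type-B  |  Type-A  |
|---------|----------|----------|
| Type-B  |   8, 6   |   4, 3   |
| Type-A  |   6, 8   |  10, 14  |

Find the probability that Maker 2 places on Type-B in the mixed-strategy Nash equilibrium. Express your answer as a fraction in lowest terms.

Maker 2's mix q on Type-B must make Maker 1 indifferent between Type-B and Type-A.
Maker 1's payoff from Type-B: 8q + 4(1−q). From Type-A: 6q + 10(1−q).
Set equal: 2q = 6(1−q) → q = 6/8 = 3/4.

3/4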